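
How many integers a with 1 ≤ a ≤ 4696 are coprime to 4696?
2344

The number of a ∈ {1, ..., 4696} with gcd(a, 4696) = 1 is by definition Euler's totient φ(4696). φ is multiplicative, with φ(p^e) = p^e − p^(e−1). Factorise 4696 = 2^3 · 587. Then
  φ(4696) = (2^3 − 2^2) · (587 − 1) = 4 · 586 = 2344.
So there are 2344 such integers.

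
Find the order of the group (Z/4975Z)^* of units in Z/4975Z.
|(Z/4975Z)^*| = 3960

(Z/4975Z)^* consists of the classes a with gcd(a, 4975) = 1, so its order is φ(4975). φ is multiplicative, with φ(p^e) = p^e − p^(e−1). Factorise 4975 = 5^2 · 199. Then
  φ(4975) = (5^2 − 5^1) · (199 − 1) = 20 · 198 = 3960.
Thus |(Z/4975Z)^*| = 3960.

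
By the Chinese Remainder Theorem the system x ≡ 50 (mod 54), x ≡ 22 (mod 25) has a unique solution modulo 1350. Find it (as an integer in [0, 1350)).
The moduli 54, 25 are pairwise coprime, so by the CRT there is a unique solution mod 54·25 = 1350.
Solve by successive substitution. Start with x ≡ 50 (mod 54).
  Combine with x ≡ 22 (mod 25): write x = 50 + 54·t and require 50 + 54·t ≡ 22 (mod 25), i.e. 54·t ≡ 22 − 50 ≡ 22 (mod 25). Since 54^(−1) ≡ 19 (mod 25) (54 ≡ 4 (mod 25)), t ≡ 19·22 ≡ 18 (mod 25). So x ≡ 50 + 54·18 = 1022 (mod 1350).
Unique solution in [0, 1350): x = 1022.

Final answer: x ≡ 1022 (mod 1350); the representative in [0, 1350) is 1022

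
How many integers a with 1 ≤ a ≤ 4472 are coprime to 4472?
The number of a ∈ {1, ..., 4472} with gcd(a, 4472) = 1 is by definition Euler's totient φ(4472). φ is multiplicative, with φ(p^e) = p^e − p^(e−1). Factorise 4472 = 2^3 · 13 · 43. Then
  φ(4472) = (2^3 − 2^2) · (13 − 1) · (43 − 1) = 4 · 12 · 42 = 2016.
So there are 2016 such integers.

Final answer: 2016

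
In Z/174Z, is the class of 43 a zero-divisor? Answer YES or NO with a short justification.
gcd(43, 174) = 1, so 43 is a unit in Z/174Z (it has a multiplicative inverse). A unit cannot be a zero-divisor: if 43·b ≡ 0 then multiplying both sides by 43^(−1) gives b ≡ 0. So 43 is not a zero-divisor.

Final answer: NO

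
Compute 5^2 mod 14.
11

Use repeated squaring. Binary(2) = 10. Walk through the bits of the exponent 2 left-to-right: at each bit after the leading one, square the running value, then multiply by 5 if the bit is 1 (always reducing mod 14):
  bit 1 = 1 (leading): start with 5.
  bit 2 = 0: square 5^2 = 25 ≡ 11 (mod 14).
Final value: 5^2 ≡ 11 (mod 14).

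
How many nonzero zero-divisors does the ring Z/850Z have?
In Z/850Z each nonzero element is either a unit (gcd with 850 is 1) or a zero-divisor (gcd > 1). The number of units is φ(850): factorise 850 = 2 · 5^2 · 17, so φ(850) = (2 − 1) · (5^2 − 5^1) · (17 − 1) = 1 · 20 · 16 = 320. The nonzero elements number 850 − 1 = 849. Hence the nonzero zero-divisors number 849 − 320 = 529.

Final answer: Z/850Z has 529 nonzero zero-divisors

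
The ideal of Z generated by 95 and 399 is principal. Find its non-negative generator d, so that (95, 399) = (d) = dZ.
In the PID Z, (a, b) is generated by gcd(a, b). Compute gcd(399, 95) with the extended Euclidean algorithm, tracking rows (r, s, t) with s·399 + t·95 = r:
  row A: (399, 1, 0)   [1·399 + 0·95 = 399]
  row B: (95, 0, 1)   [0·399 + 1·95 = 95]
  399 = 4·95 + 19   → row C = row A − 4·row B = (19, 1, −4)   [check: 1·399 − 4·95 = 19]
  95 = 5·19 + 0   → remainder 0, stop. gcd = 19 (last nonzero row C).
So gcd(95, 399) = 19, with Bézout identity 1·399 − 4·95 = 19. Containment (⊇): the Bézout identity exhibits 19 as an element of (95, 399), giving (19) ⊆ (95, 399). Containment (⊆): since 19 | 95 and 19 | 399 (95 = 19·5, 399 = 19·21), every Z-linear combination of 95 and 399 is divisible by 19, so (95, 399) ⊆ (19). Therefore (95, 399) = (19), d = 19.

Final answer: (95, 399) = (19); d = 19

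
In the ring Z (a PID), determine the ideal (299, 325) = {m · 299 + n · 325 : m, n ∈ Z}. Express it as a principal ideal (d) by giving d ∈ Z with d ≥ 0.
(299, 325) = (13); d = 13

In the PID Z, (a, b) is generated by gcd(a, b). Compute gcd(325, 299) with the extended Euclidean algorithm, tracking rows (r, s, t) with s·325 + t·299 = r:
  row A: (325, 1, 0)   [1·325 + 0·299 = 325]
  row B: (299, 0, 1)   [0·325 + 1·299 = 299]
  325 = 1·299 + 26   → row C = row A − 1·row B = (26, 1, −1)   [check: 1·325 − 1·299 = 26]
  299 = 11·26 + 13   → row D = row B − 11·row C = (13, −11, 12)   [check: −11·325 + 12·299 = 13]
  26 = 2·13 + 0   → remainder 0, stop. gcd = 13 (last nonzero row D).
So gcd(299, 325) = 13, with Bézout identity −11·325 + 12·299 = 13. Containment (⊇): the Bézout identity exhibits 13 as an element of (299, 325), giving (13) ⊆ (299, 325). Containment (⊆): since 13 | 299 and 13 | 325 (299 = 13·23, 325 = 13·25), every Z-linear combination of 299 and 325 is divisible by 13, so (299, 325) ⊆ (13). Therefore (299, 325) = (13), d = 13.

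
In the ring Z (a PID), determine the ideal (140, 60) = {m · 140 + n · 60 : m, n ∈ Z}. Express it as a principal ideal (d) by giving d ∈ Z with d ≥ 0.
(140, 60) = (20); d = 20

In the PID Z, (a, b) is generated by gcd(a, b). Compute gcd(140, 60) with the extended Euclidean algorithm, tracking rows (r, s, t) with s·140 + t·60 = r:
  row A: (140, 1, 0)   [1·140 + 0·60 = 140]
  row B: (60, 0, 1)   [0·140 + 1·60 = 60]
  140 = 2·60 + 20   → row C = row A − 2·row B = (20, 1, −2)   [check: 1·140 − 2·60 = 20]
  60 = 3·20 + 0   → remainder 0, stop. gcd = 20 (last nonzero row C).
So gcd(140, 60) = 20, with Bézout identity 1·140 − 2·60 = 20. Containment (⊇): the Bézout identity exhibits 20 as an element of (140, 60), giving (20) ⊆ (140, 60). Containment (⊆): since 20 | 140 and 20 | 60 (140 = 20·7, 60 = 20·3), every Z-linear combination of 140 and 60 is divisible by 20, so (140, 60) ⊆ (20). Therefore (140, 60) = (20), d = 20.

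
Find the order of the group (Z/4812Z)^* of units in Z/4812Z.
|(Z/4812Z)^*| = 1600

(Z/4812Z)^* consists of the classes a with gcd(a, 4812) = 1, so its order is φ(4812). φ is multiplicative, with φ(p^e) = p^e − p^(e−1). Factorise 4812 = 2^2 · 3 · 401. Then
  φ(4812) = (2^2 − 2^1) · (3 − 1) · (401 − 1) = 2 · 2 · 400 = 1600.
Thus |(Z/4812Z)^*| = 1600.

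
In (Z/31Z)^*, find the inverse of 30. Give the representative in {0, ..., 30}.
30^(−1) ≡ 30 (mod 31)

Apply the extended Euclidean algorithm to (31, 30), tracking rows (r, s, t) with s·31 + t·30 = r. Each division r_prev = q·r_cur + r_new produces the new row as (previous row) − q·(current row):
  row A: (31, 1, 0)   [1·31 + 0·30 = 31]
  row B: (30, 0, 1)   [0·31 + 1·30 = 30]
  31 = 1·30 + 1   → row C = row A − 1·row B = (1, 1, −1)   [check: 1·31 − 1·30 = 1]
  30 = 30·1 + 0   → remainder 0, stop. gcd = 1 (last nonzero row C).
The gcd is 1, so 30 is invertible mod 31. The last nonzero row gives 1·31 − 1·30 = 1, so t = −1. So 30^(−1) ≡ −1 ≡ 30 (mod 31). Verify: 30 · 30 = 900 ≡ 1 (mod 31). ✓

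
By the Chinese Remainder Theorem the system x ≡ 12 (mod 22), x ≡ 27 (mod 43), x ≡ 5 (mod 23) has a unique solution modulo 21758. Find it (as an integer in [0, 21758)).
x ≡ 672 (mod 21758); the representative in [0, 21758) is 672

The moduli 22, 43, 23 are pairwise coprime, so by the CRT there is a unique solution mod 22·43·23 = 21758.
Solve by successive substitution. Start with x ≡ 12 (mod 22).
  Combine with x ≡ 27 (mod 43): write x = 12 + 22·t and require 12 + 22·t ≡ 27 (mod 43), i.e. 22·t ≡ 27 − 12 ≡ 15 (mod 43). Since 22^(−1) ≡ 2 (mod 43), t ≡ 2·15 ≡ 30 (mod 43). So x ≡ 12 + 22·30 = 672 (mod 946).
  Combine with x ≡ 5 (mod 23): write x = 672 + 946·t and require 672 + 946·t ≡ 5 (mod 23), i.e. 946·t ≡ 5 − 672 ≡ 0 (mod 23). Since 946^(−1) ≡ 8 (mod 23) (946 ≡ 3 (mod 23)), t ≡ 8·0 ≡ 0 (mod 23). So x ≡ 672 + 946·0 = 672 (mod 21758).
Unique solution in [0, 21758): x = 672.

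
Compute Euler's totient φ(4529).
φ(4529) = 3876

φ is multiplicative, with φ(p^e) = p^e − p^(e−1). Factorise 4529 = 7 · 647. Then
  φ(4529) = (7 − 1) · (647 − 1) = 6 · 646 = 3876.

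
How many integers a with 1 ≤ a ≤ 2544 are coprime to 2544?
The number of a ∈ {1, ..., 2544} with gcd(a, 2544) = 1 is by definition Euler's totient φ(2544). φ is multiplicative, with φ(p^e) = p^e − p^(e−1). Factorise 2544 = 2^4 · 3 · 53. Then
  φ(2544) = (2^4 − 2^3) · (3 − 1) · (53 − 1) = 8 · 2 · 52 = 832.
So there are 832 such integers.

Final answer: 832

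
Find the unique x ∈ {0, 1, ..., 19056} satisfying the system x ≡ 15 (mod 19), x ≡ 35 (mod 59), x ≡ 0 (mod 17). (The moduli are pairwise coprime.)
x ≡ 6171 (mod 19057); the representative in [0, 19057) is 6171

The moduli 19, 59, 17 are pairwise coprime, so by the CRT there is a unique solution mod 19·59·17 = 19057.
Solve by successive substitution. Start with x ≡ 15 (mod 19).
  Combine with x ≡ 35 (mod 59): write x = 15 + 19·t and require 15 + 19·t ≡ 35 (mod 59), i.e. 19·t ≡ 35 − 15 ≡ 20 (mod 59). Since 19^(−1) ≡ 28 (mod 59), t ≡ 28·20 ≡ 29 (mod 59). So x ≡ 15 + 19·29 = 566 (mod 1121).
  Combine with x ≡ 0 (mod 17): write x = 566 + 1121·t and require 566 + 1121·t ≡ 0 (mod 17), i.e. 1121·t ≡ 0 − 566 ≡ 12 (mod 17). Since 1121^(−1) ≡ 16 (mod 17) (1121 ≡ 16 (mod 17)), t ≡ 16·12 ≡ 5 (mod 17). So x ≡ 566 + 1121·5 = 6171 (mod 19057).
Unique solution in [0, 19057): x = 6171.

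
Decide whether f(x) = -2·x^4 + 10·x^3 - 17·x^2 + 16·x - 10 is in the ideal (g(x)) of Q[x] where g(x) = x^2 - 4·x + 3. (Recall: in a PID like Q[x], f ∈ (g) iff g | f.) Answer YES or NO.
In Q[x] the ideal (g) consists of all multiples of g, so f ∈ (g) iff g | f, i.e. iff the remainder of f on division by g is 0. Divide f by g (g is monic, so eliminate the leading term of the running remainder at each step):
  leading term -2·x^4: subtract (-2·x^2)·g(x) = -2·x^4 + 8·x^3 - 6·x^2, leaving 2·x^3 - 11·x^2 + 16·x - 10
  leading term 2·x^3: subtract (2·x)·g(x) = 2·x^3 - 8·x^2 + 6·x, leaving -3·x^2 + 10·x - 10
  leading term -3·x^2: subtract (-3)·g(x) = -3·x^2 + 12·x - 9, leaving -2·x - 1
The remainder r(x) = -2·x - 1 ≠ 0 (and deg r < deg g), so g ∤ f, i.e. f ∉ (g).

Final answer: NO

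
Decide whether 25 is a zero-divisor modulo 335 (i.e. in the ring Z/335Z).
YES

gcd(25, 335) = 5 > 1, so 25 is not a unit in Z/335Z. In Z/nZ every nonzero non-unit is a zero-divisor: explicitly, take b = 335/gcd = 67 ≠ 0 (mod 335); then 25·67 = 1675 = 5·335, i.e. 25·67 ≡ 0 (mod 335). So 25 is a zero-divisor.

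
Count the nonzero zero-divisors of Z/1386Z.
In Z/1386Z each nonzero element is either a unit (gcd with 1386 is 1) or a zero-divisor (gcd > 1). The number of units is φ(1386): factorise 1386 = 2 · 3^2 · 7 · 11, so φ(1386) = (2 − 1) · (3^2 − 3^1) · (7 − 1) · (11 − 1) = 1 · 6 · 6 · 10 = 360. The nonzero elements number 1386 − 1 = 1385. Hence the nonzero zero-divisors number 1385 − 360 = 1025.

Final answer: Z/1386Z has 1025 nonzero zero-divisors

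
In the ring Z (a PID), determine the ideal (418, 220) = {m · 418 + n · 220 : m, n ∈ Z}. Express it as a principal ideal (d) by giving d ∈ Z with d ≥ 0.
(418, 220) = (22); d = 22

In the PID Z, (a, b) is generated by gcd(a, b). Compute gcd(418, 220) with the extended Euclidean algorithm, tracking rows (r, s, t) with s·418 + t·220 = r:
  row A: (418, 1, 0)   [1·418 + 0·220 = 418]
  row B: (220, 0, 1)   [0·418 + 1·220 = 220]
  418 = 1·220 + 198   → row C = row A − 1·row B = (198, 1, −1)   [check: 1·418 − 1·220 = 198]
  220 = 1·198 + 22   → row D = row B − 1·row C = (22, −1, 2)   [check: −1·418 + 2·220 = 22]
  198 = 9·22 + 0   → remainder 0, stop. gcd = 22 (last nonzero row D).
So gcd(418, 220) = 22, with Bézout identity −1·418 + 2·220 = 22. Containment (⊇): the Bézout identity exhibits 22 as an element of (418, 220), giving (22) ⊆ (418, 220). Containment (⊆): since 22 | 418 and 22 | 220 (418 = 22·19, 220 = 22·10), every Z-linear combination of 418 and 220 is divisible by 22, so (418, 220) ⊆ (22). Therefore (418, 220) = (22), d = 22.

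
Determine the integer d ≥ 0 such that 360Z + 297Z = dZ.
(360, 297) = (9); d = 9

In the PID Z, (a, b) is generated by gcd(a, b). Compute gcd(360, 297) with the extended Euclidean algorithm, tracking rows (r, s, t) with s·360 + t·297 = r:
  row A: (360, 1, 0)   [1·360 + 0·297 = 360]
  row B: (297, 0, 1)   [0·360 + 1·297 = 297]
  360 = 1·297 + 63   → row C = row A − 1·row B = (63, 1, −1)   [check: 1·360 − 1·297 = 63]
  297 = 4·63 + 45   → row D = row B − 4·row C = (45, −4, 5)   [check: −4·360 + 5·297 = 45]
  63 = 1·45 + 18   → row E = row C − 1·row D = (18, 5, −6)   [check: 5·360 − 6·297 = 18]
  45 = 2·18 + 9   → row F = row D − 2·row E = (9, −14, 17)   [check: −14·360 + 17·297 = 9]
  18 = 2·9 + 0   → remainder 0, stop. gcd = 9 (last nonzero row F).
So gcd(360, 297) = 9, with Bézout identity −14·360 + 17·297 = 9. Containment (⊇): the Bézout identity exhibits 9 as an element of (360, 297), giving (9) ⊆ (360, 297). Containment (⊆): since 9 | 360 and 9 | 297 (360 = 9·40, 297 = 9·33), every Z-linear combination of 360 and 297 is divisible by 9, so (360, 297) ⊆ (9). Therefore (360, 297) = (9), d = 9.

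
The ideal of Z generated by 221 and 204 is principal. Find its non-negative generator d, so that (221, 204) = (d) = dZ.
(221, 204) = (17); d = 17

In the PID Z, (a, b) is generated by gcd(a, b). Compute gcd(221, 204) with the extended Euclidean algorithm, tracking rows (r, s, t) with s·221 + t·204 = r:
  row A: (221, 1, 0)   [1·221 + 0·204 = 221]
  row B: (204, 0, 1)   [0·221 + 1·204 = 204]
  221 = 1·204 + 17   → row C = row A − 1·row B = (17, 1, −1)   [check: 1·221 − 1·204 = 17]
  204 = 12·17 + 0   → remainder 0, stop. gcd = 17 (last nonzero row C).
So gcd(221, 204) = 17, with Bézout identity 1·221 − 1·204 = 17. Containment (⊇): the Bézout identity exhibits 17 as an element of (221, 204), giving (17) ⊆ (221, 204). Containment (⊆): since 17 | 221 and 17 | 204 (221 = 17·13, 204 = 17·12), every Z-linear combination of 221 and 204 is divisible by 17, so (221, 204) ⊆ (17). Therefore (221, 204) = (17), d = 17.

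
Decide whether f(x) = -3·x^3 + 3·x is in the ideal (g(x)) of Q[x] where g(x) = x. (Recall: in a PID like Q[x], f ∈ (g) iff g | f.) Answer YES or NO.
YES

In Q[x] the ideal (g) consists of all multiples of g, so f ∈ (g) iff g | f, i.e. iff the remainder of f on division by g is 0. Divide f by g (g is monic, so eliminate the leading term of the running remainder at each step):
  leading term -3·x^3: subtract (-3·x^2)·g(x) = -3·x^3, leaving 3·x
  leading term 3·x: subtract (3)·g(x) = 3·x, leaving 0
The remainder is 0, so f(x) = g(x) · h(x) with h(x) = 3 - 3·x^2. Hence g | f, i.e. f ∈ (g).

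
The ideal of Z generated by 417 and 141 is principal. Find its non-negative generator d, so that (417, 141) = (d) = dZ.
In the PID Z, (a, b) is generated by gcd(a, b). Compute gcd(417, 141) with the extended Euclidean algorithm, tracking rows (r, s, t) with s·417 + t·141 = r:
  row A: (417, 1, 0)   [1·417 + 0·141 = 417]
  row B: (141, 0, 1)   [0·417 + 1·141 = 141]
  417 = 2·141 + 135   → row C = row A − 2·row B = (135, 1, −2)   [check: 1·417 − 2·141 = 135]
  141 = 1·135 + 6   → row D = row B − 1·row C = (6, −1, 3)   [check: −1·417 + 3·141 = 6]
  135 = 22·6 + 3   → row E = row C − 22·row D = (3, 23, −68)   [check: 23·417 − 68·141 = 3]
  6 = 2·3 + 0   → remainder 0, stop. gcd = 3 (last nonzero row E).
So gcd(417, 141) = 3, with Bézout identity 23·417 − 68·141 = 3. Containment (⊇): the Bézout identity exhibits 3 as an element of (417, 141), giving (3) ⊆ (417, 141). Containment (⊆): since 3 | 417 and 3 | 141 (417 = 3·139, 141 = 3·47), every Z-linear combination of 417 and 141 is divisible by 3, so (417, 141) ⊆ (3). Therefore (417, 141) = (3), d = 3.

Final answer: (417, 141) = (3); d = 3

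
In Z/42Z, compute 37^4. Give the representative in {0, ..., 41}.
37

Use repeated squaring. Binary(4) = 100. Walk through the bits of the exponent 4 left-to-right: at each bit after the leading one, square the running value, then multiply by 37 if the bit is 1 (always reducing mod 42):
  bit 1 = 1 (leading): start with 37.
  bit 2 = 0: square 37^2 = 1369 ≡ 25 (mod 42).
  bit 3 = 0: square 25^2 = 625 ≡ 37 (mod 42).
Final value: 37^4 ≡ 37 (mod 42).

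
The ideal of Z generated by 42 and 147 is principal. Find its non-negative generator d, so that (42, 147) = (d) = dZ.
In the PID Z, (a, b) is generated by gcd(a, b). Compute gcd(147, 42) with the extended Euclidean algorithm, tracking rows (r, s, t) with s·147 + t·42 = r:
  row A: (147, 1, 0)   [1·147 + 0·42 = 147]
  row B: (42, 0, 1)   [0·147 + 1·42 = 42]
  147 = 3·42 + 21   → row C = row A − 3·row B = (21, 1, −3)   [check: 1·147 − 3·42 = 21]
  42 = 2·21 + 0   → remainder 0, stop. gcd = 21 (last nonzero row C).
So gcd(42, 147) = 21, with Bézout identity 1·147 − 3·42 = 21. Containment (⊇): the Bézout identity exhibits 21 as an element of (42, 147), giving (21) ⊆ (42, 147). Containment (⊆): since 21 | 42 and 21 | 147 (42 = 21·2, 147 = 21·7), every Z-linear combination of 42 and 147 is divisible by 21, so (42, 147) ⊆ (21). Therefore (42, 147) = (21), d = 21.

Final answer: (42, 147) = (21); d = 21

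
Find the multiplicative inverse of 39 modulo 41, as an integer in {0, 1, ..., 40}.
Apply the extended Euclidean algorithm to (41, 39), tracking rows (r, s, t) with s·41 + t·39 = r. Each division r_prev = q·r_cur + r_new produces the new row as (previous row) − q·(current row):
  row A: (41, 1, 0)   [1·41 + 0·39 = 41]
  row B: (39, 0, 1)   [0·41 + 1·39 = 39]
  41 = 1·39 + 2   → row C = row A − 1·row B = (2, 1, −1)   [check: 1·41 − 1·39 = 2]
  39 = 19·2 + 1   → row D = row B − 19·row C = (1, −19, 20)   [check: −19·41 + 20·39 = 1]
  2 = 2·1 + 0   → remainder 0, stop. gcd = 1 (last nonzero row D).
The gcd is 1, so 39 is invertible mod 41. The last nonzero row gives −19·41 + 20·39 = 1, so t = 20. So 39^(−1) ≡ 20 (mod 41). Verify: 39 · 20 = 780 ≡ 1 (mod 41). ✓

Final answer: 39^(−1) ≡ 20 (mod 41)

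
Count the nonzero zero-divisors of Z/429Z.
Z/429Z has 188 nonzero zero-divisors

In Z/429Z each nonzero element is either a unit (gcd with 429 is 1) or a zero-divisor (gcd > 1). The number of units is φ(429): factorise 429 = 3 · 11 · 13, so φ(429) = (3 − 1) · (11 − 1) · (13 − 1) = 2 · 10 · 12 = 240. The nonzero elements number 429 − 1 = 428. Hence the nonzero zero-divisors number 428 − 240 = 188.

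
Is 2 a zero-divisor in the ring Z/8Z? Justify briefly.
gcd(2, 8) = 2 > 1, so 2 is not a unit in Z/8Z. In Z/nZ every nonzero non-unit is a zero-divisor: explicitly, take b = 8/gcd = 4 ≠ 0 (mod 8); then 2·4 = 8 = 1·8, i.e. 2·4 ≡ 0 (mod 8). So 2 is a zero-divisor.

Final answer: YES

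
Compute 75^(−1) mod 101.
75^(−1) ≡ 66 (mod 101)

Apply the extended Euclidean algorithm to (101, 75), tracking rows (r, s, t) with s·101 + t·75 = r. Each division r_prev = q·r_cur + r_new produces the new row as (previous row) − q·(current row):
  row A: (101, 1, 0)   [1·101 + 0·75 = 101]
  row B: (75, 0, 1)   [0·101 + 1·75 = 75]
  101 = 1·75 + 26   → row C = row A − 1·row B = (26, 1, −1)   [check: 1·101 − 1·75 = 26]
  75 = 2·26 + 23   → row D = row B − 2·row C = (23, −2, 3)   [check: −2·101 + 3·75 = 23]
  26 = 1·23 + 3   → row E = row C − 1·row D = (3, 3, −4)   [check: 3·101 − 4·75 = 3]
  23 = 7·3 + 2   → row F = row D − 7·row E = (2, −23, 31)   [check: −23·101 + 31·75 = 2]
  3 = 1·2 + 1   → row G = row E − 1·row F = (1, 26, −35)   [check: 26·101 − 35·75 = 1]
  2 = 2·1 + 0   → remainder 0, stop. gcd = 1 (last nonzero row G).
The gcd is 1, so 75 is invertible mod 101. The last nonzero row gives 26·101 − 35·75 = 1, so t = −35. So 75^(−1) ≡ −35 ≡ 66 (mod 101). Verify: 75 · 66 = 4950 ≡ 1 (mod 101). ✓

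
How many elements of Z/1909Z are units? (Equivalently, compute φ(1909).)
Z/1909Z has φ(1909) = 1804 units

An element a ∈ Z/1909Z is a unit iff gcd(a, 1909) = 1, so the number of units is φ(1909). φ is multiplicative, with φ(p^e) = p^e − p^(e−1). Factorise 1909 = 23 · 83. Then
  φ(1909) = (23 − 1) · (83 − 1) = 22 · 82 = 1804.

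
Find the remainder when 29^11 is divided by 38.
33

Use repeated squaring. Binary(11) = 1011. Walk through the bits of the exponent 11 left-to-right: at each bit after the leading one, square the running value, then multiply by 29 if the bit is 1 (always reducing mod 38):
  bit 1 = 1 (leading): start with 29.
  bit 2 = 0: square 29^2 = 841 ≡ 5 (mod 38).
  bit 3 = 1: square 5^2 = 25; bit is 1, so multiply 25·29 = 725 ≡ 3 (mod 38).
  bit 4 = 1: square 3^2 = 9; bit is 1, so multiply 9·29 = 261 ≡ 33 (mod 38).
Final value: 29^11 ≡ 33 (mod 38).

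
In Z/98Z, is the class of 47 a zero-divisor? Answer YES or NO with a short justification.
gcd(47, 98) = 1, so 47 is a unit in Z/98Z (it has a multiplicative inverse). A unit cannot be a zero-divisor: if 47·b ≡ 0 then multiplying both sides by 47^(−1) gives b ≡ 0. So 47 is not a zero-divisor.

Final answer: NO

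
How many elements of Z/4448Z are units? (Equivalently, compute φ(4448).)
Z/4448Z has φ(4448) = 2208 units

An element a ∈ Z/4448Z is a unit iff gcd(a, 4448) = 1, so the number of units is φ(4448). φ is multiplicative, with φ(p^e) = p^e − p^(e−1). Factorise 4448 = 2^5 · 139. Then
  φ(4448) = (2^5 − 2^4) · (139 − 1) = 16 · 138 = 2208.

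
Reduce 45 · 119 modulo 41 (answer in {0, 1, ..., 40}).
25

Reduce the factors first: 45 ≡ 4, 119 ≡ 37 (mod 41), so 45 · 119 ≡ 4 · 37 (mod 41). 4 · 37 = 148. Dividing by 41: 148 = 3·41 + 25. So (45 · 119) mod 41 = 25.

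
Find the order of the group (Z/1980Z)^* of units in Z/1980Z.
(Z/1980Z)^* consists of the classes a with gcd(a, 1980) = 1, so its order is φ(1980). φ is multiplicative, with φ(p^e) = p^e − p^(e−1). Factorise 1980 = 2^2 · 3^2 · 5 · 11. Then
  φ(1980) = (2^2 − 2^1) · (3^2 − 3^1) · (5 − 1) · (11 − 1) = 2 · 6 · 4 · 10 = 480.
Thus |(Z/1980Z)^*| = 480.

Final answer: |(Z/1980Z)^*| = 480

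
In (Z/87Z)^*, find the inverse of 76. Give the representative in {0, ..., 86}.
Apply the extended Euclidean algorithm to (87, 76), tracking rows (r, s, t) with s·87 + t·76 = r. Each division r_prev = q·r_cur + r_new produces the new row as (previous row) − q·(current row):
  row A: (87, 1, 0)   [1·87 + 0·76 = 87]
  row B: (76, 0, 1)   [0·87 + 1·76 = 76]
  87 = 1·76 + 11   → row C = row A − 1·row B = (11, 1, −1)   [check: 1·87 − 1·76 = 11]
  76 = 6·11 + 10   → row D = row B − 6·row C = (10, −6, 7)   [check: −6·87 + 7·76 = 10]
  11 = 1·10 + 1   → row E = row C − 1·row D = (1, 7, −8)   [check: 7·87 − 8·76 = 1]
  10 = 10·1 + 0   → remainder 0, stop. gcd = 1 (last nonzero row E).
The gcd is 1, so 76 is invertible mod 87. The last nonzero row gives 7·87 − 8·76 = 1, so t = −8. So 76^(−1) ≡ −8 ≡ 79 (mod 87). Verify: 76 · 79 = 6004 ≡ 1 (mod 87). ✓

Final answer: 76^(−1) ≡ 79 (mod 87)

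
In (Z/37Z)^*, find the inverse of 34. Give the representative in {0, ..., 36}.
Apply the extended Euclidean algorithm to (37, 34), tracking rows (r, s, t) with s·37 + t·34 = r. Each division r_prev = q·r_cur + r_new produces the new row as (previous row) − q·(current row):
  row A: (37, 1, 0)   [1·37 + 0·34 = 37]
  row B: (34, 0, 1)   [0·37 + 1·34 = 34]
  37 = 1·34 + 3   → row C = row A − 1·row B = (3, 1, −1)   [check: 1·37 − 1·34 = 3]
  34 = 11·3 + 1   → row D = row B − 11·row C = (1, −11, 12)   [check: −11·37 + 12·34 = 1]
  3 = 3·1 + 0   → remainder 0, stop. gcd = 1 (last nonzero row D).
The gcd is 1, so 34 is invertible mod 37. The last nonzero row gives −11·37 + 12·34 = 1, so t = 12. So 34^(−1) ≡ 12 (mod 37). Verify: 34 · 12 = 408 ≡ 1 (mod 37). ✓

Final answer: 34^(−1) ≡ 12 (mod 37)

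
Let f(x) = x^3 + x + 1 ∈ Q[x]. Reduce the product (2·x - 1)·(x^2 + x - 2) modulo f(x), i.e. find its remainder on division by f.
First multiply in Q[x] without reducing: a · b = 2·x^3 + x^2 - 5·x + 2. Now divide by f(x) = x^3 + x + 1, eliminating the leading term at each step:
  leading term 2·x^3: subtract (2)·f(x) = 2·x^3 + 2·x + 2, leaving x^2 - 7·x
The degree is now < 3, so this is the remainder. Hence a · b ≡ x^2 - 7·x in Q[x]/(f).

Final answer: a · b ≡ x^2 - 7·x (mod f(x))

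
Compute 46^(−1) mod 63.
Apply the extended Euclidean algorithm to (63, 46), tracking rows (r, s, t) with s·63 + t·46 = r. Each division r_prev = q·r_cur + r_new produces the new row as (previous row) − q·(current row):
  row A: (63, 1, 0)   [1·63 + 0·46 = 63]
  row B: (46, 0, 1)   [0·63 + 1·46 = 46]
  63 = 1·46 + 17   → row C = row A − 1·row B = (17, 1, −1)   [check: 1·63 − 1·46 = 17]
  46 = 2·17 + 12   → row D = row B − 2·row C = (12, −2, 3)   [check: −2·63 + 3·46 = 12]
  17 = 1·12 + 5   → row E = row C − 1·row D = (5, 3, −4)   [check: 3·63 − 4·46 = 5]
  12 = 2·5 + 2   → row F = row D − 2·row E = (2, −8, 11)   [check: −8·63 + 11·46 = 2]
  5 = 2·2 + 1   → row G = row E − 2·row F = (1, 19, −26)   [check: 19·63 − 26·46 = 1]
  2 = 2·1 + 0   → remainder 0, stop. gcd = 1 (last nonzero row G).
The gcd is 1, so 46 is invertible mod 63. The last nonzero row gives 19·63 − 26·46 = 1, so t = −26. So 46^(−1) ≡ −26 ≡ 37 (mod 63). Verify: 46 · 37 = 1702 ≡ 1 (mod 63). ✓

Final answer: 46^(−1) ≡ 37 (mod 63)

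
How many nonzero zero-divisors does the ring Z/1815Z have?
Z/1815Z has 934 nonzero zero-divisors

In Z/1815Z each nonzero element is either a unit (gcd with 1815 is 1) or a zero-divisor (gcd > 1). The number of units is φ(1815): factorise 1815 = 3 · 5 · 11^2, so φ(1815) = (3 − 1) · (5 − 1) · (11^2 − 11^1) = 2 · 4 · 110 = 880. The nonzero elements number 1815 − 1 = 1814. Hence the nonzero zero-divisors number 1814 − 880 = 934.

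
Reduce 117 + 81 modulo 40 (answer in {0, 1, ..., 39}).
Reduce the summands first: 117 ≡ 37, 81 ≡ 1 (mod 40), so 117 + 81 ≡ 37 + 1 (mod 40). 37 + 1 = 38; 38 = 0·40 + 38, so (117 + 81) mod 40 = 38.

Final answer: 38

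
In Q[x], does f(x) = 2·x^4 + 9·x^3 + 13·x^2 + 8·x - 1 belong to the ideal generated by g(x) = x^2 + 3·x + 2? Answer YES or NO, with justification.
In Q[x] the ideal (g) consists of all multiples of g, so f ∈ (g) iff g | f, i.e. iff the remainder of f on division by g is 0. Divide f by g (g is monic, so eliminate the leading term of the running remainder at each step):
  leading term 2·x^4: subtract (2·x^2)·g(x) = 2·x^4 + 6·x^3 + 4·x^2, leaving 3·x^3 + 9·x^2 + 8·x - 1
  leading term 3·x^3: subtract (3·x)·g(x) = 3·x^3 + 9·x^2 + 6·x, leaving 2·x - 1
The remainder r(x) = 2·x - 1 ≠ 0 (and deg r < deg g), so g ∤ f, i.e. f ∉ (g).

Final answer: NO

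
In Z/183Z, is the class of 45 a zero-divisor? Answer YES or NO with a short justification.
gcd(45, 183) = 3 > 1, so 45 is not a unit in Z/183Z. In Z/nZ every nonzero non-unit is a zero-divisor: explicitly, take b = 183/gcd = 61 ≠ 0 (mod 183); then 45·61 = 2745 = 15·183, i.e. 45·61 ≡ 0 (mod 183). So 45 is a zero-divisor.

Final answer: YES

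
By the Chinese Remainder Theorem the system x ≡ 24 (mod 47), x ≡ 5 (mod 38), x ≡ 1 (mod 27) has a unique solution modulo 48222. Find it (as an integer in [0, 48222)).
The moduli 47, 38, 27 are pairwise coprime, so by the CRT there is a unique solution mod 47·38·27 = 48222.
Solve by successive substitution. Start with x ≡ 24 (mod 47).
  Combine with x ≡ 5 (mod 38): write x = 24 + 47·t and require 24 + 47·t ≡ 5 (mod 38), i.e. 47·t ≡ 5 − 24 ≡ 19 (mod 38). Since 47^(−1) ≡ 17 (mod 38) (47 ≡ 9 (mod 38)), t ≡ 17·19 ≡ 19 (mod 38). So x ≡ 24 + 47·19 = 917 (mod 1786).
  Combine with x ≡ 1 (mod 27): write x = 917 + 1786·t and require 917 + 1786·t ≡ 1 (mod 27), i.e. 1786·t ≡ 1 − 917 ≡ 2 (mod 27). Since 1786^(−1) ≡ 7 (mod 27) (1786 ≡ 4 (mod 27)), t ≡ 7·2 ≡ 14 (mod 27). So x ≡ 917 + 1786·14 = 25921 (mod 48222).
Unique solution in [0, 48222): x = 25921.

Final answer: x ≡ 25921 (mod 48222); the representative in [0, 48222) is 25921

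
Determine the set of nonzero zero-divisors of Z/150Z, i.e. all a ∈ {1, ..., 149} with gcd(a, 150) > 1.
An element a ∈ Z/150Z (with a ≠ 0) is a zero-divisor iff gcd(a, 150) > 1 (because a is a unit precisely when gcd(a, n) = 1, and in Z/nZ every nonzero, non-unit element is a zero-divisor). Scan a = 1, ..., 149 and keep those with gcd(a, 150) > 1:
  gcd(2, 150) = 2, gcd(3, 150) = 3, gcd(4, 150) = 2, gcd(5, 150) = 5, gcd(6, 150) = 6, gcd(8, 150) = 2, gcd(9, 150) = 3, gcd(10, 150) = 10, gcd(12, 150) = 6, gcd(14, 150) = 2, gcd(15, 150) = 15, gcd(16, 150) = 2, gcd(18, 150) = 6, gcd(20, 150) = 10, gcd(21, 150) = 3, gcd(22, 150) = 2, gcd(24, 150) = 6, gcd(25, 150) = 25, gcd(26, 150) = 2, gcd(27, 150) = 3, gcd(28, 150) = 2, gcd(30, 150) = 30, gcd(32, 150) = 2, gcd(33, 150) = 3, gcd(34, 150) = 2, gcd(35, 150) = 5, gcd(36, 150) = 6, gcd(38, 150) = 2, gcd(39, 150) = 3, gcd(40, 150) = 10, gcd(42, 150) = 6, gcd(44, 150) = 2, gcd(45, 150) = 15, gcd(46, 150) = 2, gcd(48, 150) = 6, gcd(50, 150) = 50, gcd(51, 150) = 3, gcd(52, 150) = 2, gcd(54, 150) = 6, gcd(55, 150) = 5, gcd(56, 150) = 2, gcd(57, 150) = 3, gcd(58, 150) = 2, gcd(60, 150) = 30, gcd(62, 150) = 2, gcd(63, 150) = 3, gcd(64, 150) = 2, gcd(65, 150) = 5, gcd(66, 150) = 6, gcd(68, 150) = 2, gcd(69, 150) = 3, gcd(70, 150) = 10, gcd(72, 150) = 6, gcd(74, 150) = 2, gcd(75, 150) = 75, gcd(76, 150) = 2, gcd(78, 150) = 6, gcd(80, 150) = 10, gcd(81, 150) = 3, gcd(82, 150) = 2, gcd(84, 150) = 6, gcd(85, 150) = 5, gcd(86, 150) = 2, gcd(87, 150) = 3, gcd(88, 150) = 2, gcd(90, 150) = 30, gcd(92, 150) = 2, gcd(93, 150) = 3, gcd(94, 150) = 2, gcd(95, 150) = 5, gcd(96, 150) = 6, gcd(98, 150) = 2, gcd(99, 150) = 3, gcd(100, 150) = 50, gcd(102, 150) = 6, gcd(104, 150) = 2, gcd(105, 150) = 15, gcd(106, 150) = 2, gcd(108, 150) = 6, gcd(110, 150) = 10, gcd(111, 150) = 3, gcd(112, 150) = 2, gcd(114, 150) = 6, gcd(115, 150) = 5, gcd(116, 150) = 2, gcd(117, 150) = 3, gcd(118, 150) = 2, gcd(120, 150) = 30, gcd(122, 150) = 2, gcd(123, 150) = 3, gcd(124, 150) = 2, gcd(125, 150) = 25, gcd(126, 150) = 6, gcd(128, 150) = 2, gcd(129, 150) = 3, gcd(130, 150) = 10, gcd(132, 150) = 6, gcd(134, 150) = 2, gcd(135, 150) = 15, gcd(136, 150) = 2, gcd(138, 150) = 6, gcd(140, 150) = 10, gcd(141, 150) = 3, gcd(142, 150) = 2, gcd(144, 150) = 6, gcd(145, 150) = 5, gcd(146, 150) = 2, gcd(147, 150) = 3, gcd(148, 150) = 2.
All other a ∈ {1, ..., 149} have gcd(a, 150) = 1 and are units. So the nonzero zero-divisors are exactly the 109 values of a appearing in this scan.

Final answer: nonzero zero-divisors of Z/150Z = {2, 3, 4, 5, 6, 8, 9, 10, 12, 14, 15, 16, 18, 20, 21, 22, 24, 25, 26, 27, 28, 30, 32, 33, 34, 35, 36, 38, 39, 40, 42, 44, 45, 46, 48, 50, 51, 52, 54, 55, 56, 57, 58, 60, 62, 63, 64, 65, 66, 68, 69, 70, 72, 74, 75, 76, 78, 80, 81, 82, 84, 85, 86, 87, 88, 90, 92, 93, 94, 95, 96, 98, 99, 100, 102, 104, 105, 106, 108, 110, 111, 112, 114, 115, 116, 117, 118, 120, 122, 123, 124, 125, 126, 128, 129, 130, 132, 134, 135, 136, 138, 140, 141, 142, 144, 145, 146, 147, 148}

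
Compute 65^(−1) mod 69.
Apply the extended Euclidean algorithm to (69, 65), tracking rows (r, s, t) with s·69 + t·65 = r. Each division r_prev = q·r_cur + r_new produces the new row as (previous row) − q·(current row):
  row A: (69, 1, 0)   [1·69 + 0·65 = 69]
  row B: (65, 0, 1)   [0·69 + 1·65 = 65]
  69 = 1·65 + 4   → row C = row A − 1·row B = (4, 1, −1)   [check: 1·69 − 1·65 = 4]
  65 = 16·4 + 1   → row D = row B − 16·row C = (1, −16, 17)   [check: −16·69 + 17·65 = 1]
  4 = 4·1 + 0   → remainder 0, stop. gcd = 1 (last nonzero row D).
The gcd is 1, so 65 is invertible mod 69. The last nonzero row gives −16·69 + 17·65 = 1, so t = 17. So 65^(−1) ≡ 17 (mod 69). Verify: 65 · 17 = 1105 ≡ 1 (mod 69). ✓

Final answer: 65^(−1) ≡ 17 (mod 69)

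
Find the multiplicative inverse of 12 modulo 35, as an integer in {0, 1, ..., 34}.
12^(−1) ≡ 3 (mod 35)

Apply the extended Euclidean algorithm to (35, 12), tracking rows (r, s, t) with s·35 + t·12 = r. Each division r_prev = q·r_cur + r_new produces the new row as (previous row) − q·(current row):
  row A: (35, 1, 0)   [1·35 + 0·12 = 35]
  row B: (12, 0, 1)   [0·35 + 1·12 = 12]
  35 = 2·12 + 11   → row C = row A − 2·row B = (11, 1, −2)   [check: 1·35 − 2·12 = 11]
  12 = 1·11 + 1   → row D = row B − 1·row C = (1, −1, 3)   [check: −1·35 + 3·12 = 1]
  11 = 11·1 + 0   → remainder 0, stop. gcd = 1 (last nonzero row D).
The gcd is 1, so 12 is invertible mod 35. The last nonzero row gives −1·35 + 3·12 = 1, so t = 3. So 12^(−1) ≡ 3 (mod 35). Verify: 12 · 3 = 36 ≡ 1 (mod 35). ✓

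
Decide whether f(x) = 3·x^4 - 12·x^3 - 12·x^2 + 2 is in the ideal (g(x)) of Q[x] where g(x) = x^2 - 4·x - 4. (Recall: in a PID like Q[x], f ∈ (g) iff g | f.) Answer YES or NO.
NO

In Q[x] the ideal (g) consists of all multiples of g, so f ∈ (g) iff g | f, i.e. iff the remainder of f on division by g is 0. Divide f by g (g is monic, so eliminate the leading term of the running remainder at each step):
  leading term 3·x^4: subtract (3·x^2)·g(x) = 3·x^4 - 12·x^3 - 12·x^2, leaving 2
The remainder r(x) = 2 ≠ 0 (and deg r < deg g), so g ∤ f, i.e. f ∉ (g).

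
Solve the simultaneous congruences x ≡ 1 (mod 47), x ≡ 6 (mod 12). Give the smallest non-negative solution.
The moduli 47, 12 are pairwise coprime, so by the CRT there is a unique solution mod 47·12 = 564.
Solve by successive substitution. Start with x ≡ 1 (mod 47).
  Combine with x ≡ 6 (mod 12): write x = 1 + 47·t and require 1 + 47·t ≡ 6 (mod 12), i.e. 47·t ≡ 6 − 1 ≡ 5 (mod 12). Since 47^(−1) ≡ 11 (mod 12) (47 ≡ 11 (mod 12)), t ≡ 11·5 ≡ 7 (mod 12). So x ≡ 1 + 47·7 = 330 (mod 564).
Unique solution in [0, 564): x = 330.

Final answer: x ≡ 330 (mod 564); the representative in [0, 564) is 330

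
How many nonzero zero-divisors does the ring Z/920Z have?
In Z/920Z each nonzero element is either a unit (gcd with 920 is 1) or a zero-divisor (gcd > 1). The number of units is φ(920): factorise 920 = 2^3 · 5 · 23, so φ(920) = (2^3 − 2^2) · (5 − 1) · (23 − 1) = 4 · 4 · 22 = 352. The nonzero elements number 920 − 1 = 919. Hence the nonzero zero-divisors number 919 − 352 = 567.

Final answer: Z/920Z has 567 nonzero zero-divisors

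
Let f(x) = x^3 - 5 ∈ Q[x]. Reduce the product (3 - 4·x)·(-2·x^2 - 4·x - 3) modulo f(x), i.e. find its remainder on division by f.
First multiply in Q[x] without reducing: a · b = 8·x^3 + 10·x^2 - 9. Now divide by f(x) = x^3 - 5, eliminating the leading term at each step:
  leading term 8·x^3: subtract (8)·f(x) = 8·x^3 - 40, leaving 10·x^2 + 31
The degree is now < 3, so this is the remainder. Hence a · b ≡ 10·x^2 + 31 in Q[x]/(f).

Final answer: a · b ≡ 10·x^2 + 31 (mod f(x))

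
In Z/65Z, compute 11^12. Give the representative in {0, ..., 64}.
Use repeated squaring. Binary(12) = 1100. Walk through the bits of the exponent 12 left-to-right: at each bit after the leading one, square the running value, then multiply by 11 if the bit is 1 (always reducing mod 65):
  bit 1 = 1 (leading): start with 11.
  bit 2 = 1: square 11^2 = 121 ≡ 56; bit is 1, so multiply 56·11 = 616 ≡ 31 (mod 65).
  bit 3 = 0: square 31^2 = 961 ≡ 51 (mod 65).
  bit 4 = 0: square 51^2 = 2601 ≡ 1 (mod 65).
Final value: 11^12 ≡ 1 (mod 65).

Final answer: 1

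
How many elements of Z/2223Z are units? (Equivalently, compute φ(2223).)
An element a ∈ Z/2223Z is a unit iff gcd(a, 2223) = 1, so the number of units is φ(2223). φ is multiplicative, with φ(p^e) = p^e − p^(e−1). Factorise 2223 = 3^2 · 13 · 19. Then
  φ(2223) = (3^2 − 3^1) · (13 − 1) · (19 − 1) = 6 · 12 · 18 = 1296.

Final answer: Z/2223Z has φ(2223) = 1296 units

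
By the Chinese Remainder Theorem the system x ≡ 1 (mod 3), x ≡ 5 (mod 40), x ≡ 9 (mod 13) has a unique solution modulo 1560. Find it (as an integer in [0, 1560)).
x ≡ 685 (mod 1560); the representative in [0, 1560) is 685

The moduli 3, 40, 13 are pairwise coprime, so by the CRT there is a unique solution mod 3·40·13 = 1560.
Solve by successive substitution. Start with x ≡ 1 (mod 3).
  Combine with x ≡ 5 (mod 40): write x = 1 + 3·t and require 1 + 3·t ≡ 5 (mod 40), i.e. 3·t ≡ 5 − 1 ≡ 4 (mod 40). Since 3^(−1) ≡ 27 (mod 40), t ≡ 27·4 ≡ 28 (mod 40). So x ≡ 1 + 3·28 = 85 (mod 120).
  Combine with x ≡ 9 (mod 13): write x = 85 + 120·t and require 85 + 120·t ≡ 9 (mod 13), i.e. 120·t ≡ 9 − 85 ≡ 2 (mod 13). Since 120^(−1) ≡ 9 (mod 13) (120 ≡ 3 (mod 13)), t ≡ 9·2 ≡ 5 (mod 13). So x ≡ 85 + 120·5 = 685 (mod 1560).
Unique solution in [0, 1560): x = 685.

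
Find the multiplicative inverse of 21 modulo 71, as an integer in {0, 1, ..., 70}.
Apply the extended Euclidean algorithm to (71, 21), tracking rows (r, s, t) with s·71 + t·21 = r. Each division r_prev = q·r_cur + r_new produces the new row as (previous row) − q·(current row):
  row A: (71, 1, 0)   [1·71 + 0·21 = 71]
  row B: (21, 0, 1)   [0·71 + 1·21 = 21]
  71 = 3·21 + 8   → row C = row A − 3·row B = (8, 1, −3)   [check: 1·71 − 3·21 = 8]
  21 = 2·8 + 5   → row D = row B − 2·row C = (5, −2, 7)   [check: −2·71 + 7·21 = 5]
  8 = 1·5 + 3   → row E = row C − 1·row D = (3, 3, −10)   [check: 3·71 − 10·21 = 3]
  5 = 1·3 + 2   → row F = row D − 1·row E = (2, −5, 17)   [check: −5·71 + 17·21 = 2]
  3 = 1·2 + 1   → row G = row E − 1·row F = (1, 8, −27)   [check: 8·71 − 27·21 = 1]
  2 = 2·1 + 0   → remainder 0, stop. gcd = 1 (last nonzero row G).
The gcd is 1, so 21 is invertible mod 71. The last nonzero row gives 8·71 − 27·21 = 1, so t = −27. So 21^(−1) ≡ −27 ≡ 44 (mod 71). Verify: 21 · 44 = 924 ≡ 1 (mod 71). ✓

Final answer: 21^(−1) ≡ 44 (mod 71)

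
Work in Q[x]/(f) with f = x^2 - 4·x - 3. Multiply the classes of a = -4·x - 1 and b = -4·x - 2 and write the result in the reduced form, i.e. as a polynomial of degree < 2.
a · b ≡ 76·x + 50 (mod f(x))

First multiply in Q[x] without reducing: a · b = 16·x^2 + 12·x + 2. Now divide by f(x) = x^2 - 4·x - 3, eliminating the leading term at each step:
  leading term 16·x^2: subtract (16)·f(x) = 16·x^2 - 64·x - 48, leaving 76·x + 50
The degree is now < 2, so this is the remainder. Hence a · b ≡ 76·x + 50 in Q[x]/(f).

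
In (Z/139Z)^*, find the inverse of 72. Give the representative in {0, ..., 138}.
72^(−1) ≡ 56 (mod 139)

Apply the extended Euclidean algorithm to (139, 72), tracking rows (r, s, t) with s·139 + t·72 = r. Each division r_prev = q·r_cur + r_new produces the new row as (previous row) − q·(current row):
  row A: (139, 1, 0)   [1·139 + 0·72 = 139]
  row B: (72, 0, 1)   [0·139 + 1·72 = 72]
  139 = 1·72 + 67   → row C = row A − 1·row B = (67, 1, −1)   [check: 1·139 − 1·72 = 67]
  72 = 1·67 + 5   → row D = row B − 1·row C = (5, −1, 2)   [check: −1·139 + 2·72 = 5]
  67 = 13·5 + 2   → row E = row C − 13·row D = (2, 14, −27)   [check: 14·139 − 27·72 = 2]
  5 = 2·2 + 1   → row F = row D − 2·row E = (1, −29, 56)   [check: −29·139 + 56·72 = 1]
  2 = 2·1 + 0   → remainder 0, stop. gcd = 1 (last nonzero row F).
The gcd is 1, so 72 is invertible mod 139. The last nonzero row gives −29·139 + 56·72 = 1, so t = 56. So 72^(−1) ≡ 56 (mod 139). Verify: 72 · 56 = 4032 ≡ 1 (mod 139). ✓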